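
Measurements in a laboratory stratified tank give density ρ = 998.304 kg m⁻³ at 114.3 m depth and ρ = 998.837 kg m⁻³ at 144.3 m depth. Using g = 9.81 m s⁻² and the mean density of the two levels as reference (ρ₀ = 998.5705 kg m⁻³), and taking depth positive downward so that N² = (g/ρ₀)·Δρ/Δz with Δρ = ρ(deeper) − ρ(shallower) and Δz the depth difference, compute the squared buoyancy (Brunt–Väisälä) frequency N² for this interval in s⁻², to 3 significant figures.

Δρ = 998.837 − 998.304 = 0.533 kg m⁻³ over Δz = 144.3 − 114.3 = 30 m.
N² = (9.81/998.5705) × (0.533/30) = 1.7454 × 10⁻⁴ s⁻² ≈ 1.75 × 10⁻⁴ s⁻².

1.75 × 10⁻⁴ s⁻²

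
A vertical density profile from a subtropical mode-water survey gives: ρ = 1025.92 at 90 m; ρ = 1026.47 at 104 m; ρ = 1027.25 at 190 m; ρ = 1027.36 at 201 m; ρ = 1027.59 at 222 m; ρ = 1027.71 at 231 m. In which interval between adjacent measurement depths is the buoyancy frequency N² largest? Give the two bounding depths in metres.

90–104 m

Compute the density gradient over each adjacent pair:
  90–104 m: Δρ/Δz = 0.55/14 = 0.039 kg m⁻⁴
  104–190 m: Δρ/Δz = 0.78/86 = 9.1 × 10⁻³ kg m⁻⁴
  190–201 m: Δρ/Δz = 0.11/11 = 0.010 kg m⁻⁴
  201–222 m: Δρ/Δz = 0.23/21 = 0.011 kg m⁻⁴
  222–231 m: Δρ/Δz = 0.12/9 = 0.013 kg m⁻⁴
The largest gradient is in the 90–104 m interval — the pycnocline.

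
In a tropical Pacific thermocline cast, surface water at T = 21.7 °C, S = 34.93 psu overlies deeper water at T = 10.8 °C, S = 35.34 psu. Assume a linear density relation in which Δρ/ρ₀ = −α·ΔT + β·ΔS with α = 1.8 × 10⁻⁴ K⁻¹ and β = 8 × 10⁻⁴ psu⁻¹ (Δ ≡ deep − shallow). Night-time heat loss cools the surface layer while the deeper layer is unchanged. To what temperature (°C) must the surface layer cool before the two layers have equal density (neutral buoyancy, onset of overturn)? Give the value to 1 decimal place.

9.0 °C

Neutral buoyancy requires Δρ = 0, i.e. −α(T_deep − T_surf′) + β(S_deep − S_surf) = 0.
T_surf′ = T_deep − (β/α)·ΔS = 10.8 − (8 × 10⁻⁴/1.8 × 10⁻⁴)·(+0.41) = 8.978 °C.
Cooling required: 21.7 − (8.978) = 12.722 °C.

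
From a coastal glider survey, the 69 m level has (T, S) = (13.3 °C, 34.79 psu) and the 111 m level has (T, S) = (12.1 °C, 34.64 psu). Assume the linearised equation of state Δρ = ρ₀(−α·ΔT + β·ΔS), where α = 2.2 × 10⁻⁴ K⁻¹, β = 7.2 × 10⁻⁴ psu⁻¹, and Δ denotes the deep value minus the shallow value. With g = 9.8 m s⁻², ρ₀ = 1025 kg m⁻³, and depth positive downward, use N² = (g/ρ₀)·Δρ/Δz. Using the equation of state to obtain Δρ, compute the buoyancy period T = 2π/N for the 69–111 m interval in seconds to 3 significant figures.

1.04 × 10³ s

ΔT = -1.2 K, ΔS = -0.15 psu (deep − shallow).
Δρ/ρ₀ = −αΔT + βΔS = 2.64 × 10⁻⁴ − 1.08 × 10⁻⁴ = 1.56 × 10⁻⁴, so Δρ ≈ 0.1599 kg m⁻³.
N² = (g/ρ₀)·Δρ/Δz = g·(Δρ/ρ₀)/Δz = 9.8 × 1.56 × 10⁻⁴ / 42 = 3.6400 × 10⁻⁵ s⁻².
N = √(3.6400 × 10⁻⁵) = 6.0332 × 10⁻³ rad s⁻¹ → T = 2π/N = 1.0414 × 10³ s ≈ 1.04 × 10³ s.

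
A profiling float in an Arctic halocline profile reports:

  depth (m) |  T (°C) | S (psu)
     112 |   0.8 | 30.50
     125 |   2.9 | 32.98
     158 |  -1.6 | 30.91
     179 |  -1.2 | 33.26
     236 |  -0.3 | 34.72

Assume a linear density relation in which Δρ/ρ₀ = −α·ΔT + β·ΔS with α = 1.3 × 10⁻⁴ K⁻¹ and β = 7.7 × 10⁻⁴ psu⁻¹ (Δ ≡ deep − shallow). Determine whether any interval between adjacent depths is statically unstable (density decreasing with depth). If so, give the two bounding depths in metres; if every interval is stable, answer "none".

125–158 m

Evaluate Δρ/ρ₀ = −αΔT + βΔS across each adjacent pair:
  112–125 m: −αΔT+βΔS = −(1.3 × 10⁻⁴)(+2.1)+(7.7 × 10⁻⁴)(+2.48) = 1.6 × 10⁻³ → stable
  125–158 m: −αΔT+βΔS = −(1.3 × 10⁻⁴)(-4.5)+(7.7 × 10⁻⁴)(-2.07) = -1.0 × 10⁻³ → UNSTABLE
  158–179 m: −αΔT+βΔS = −(1.3 × 10⁻⁴)(+0.4)+(7.7 × 10⁻⁴)(+2.35) = 1.8 × 10⁻³ → stable
  179–236 m: −αΔT+βΔS = −(1.3 × 10⁻⁴)(+0.9)+(7.7 × 10⁻⁴)(+1.46) = 1.0 × 10⁻³ → stable
The 125–158 m interval has Δρ < 0: lighter water underlies denser water.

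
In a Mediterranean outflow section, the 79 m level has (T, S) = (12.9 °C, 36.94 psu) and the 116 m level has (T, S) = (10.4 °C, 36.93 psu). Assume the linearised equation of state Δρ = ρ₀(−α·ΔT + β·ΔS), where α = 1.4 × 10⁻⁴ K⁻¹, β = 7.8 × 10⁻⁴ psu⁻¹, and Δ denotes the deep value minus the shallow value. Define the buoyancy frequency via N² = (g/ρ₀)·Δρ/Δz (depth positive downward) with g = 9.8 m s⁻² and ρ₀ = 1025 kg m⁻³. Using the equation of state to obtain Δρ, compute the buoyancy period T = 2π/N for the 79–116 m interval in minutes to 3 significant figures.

ΔT = -2.5 K, ΔS = -0.01 psu (deep − shallow).
Δρ/ρ₀ = −αΔT + βΔS = 3.50 × 10⁻⁴ − 7.80 × 10⁻⁶ = 3.422 × 10⁻⁴, so Δρ ≈ 0.3508 kg m⁻³.
N² = (g/ρ₀)·Δρ/Δz = g·(Δρ/ρ₀)/Δz = 9.8 × 3.422 × 10⁻⁴ / 37 = 9.0637 × 10⁻⁵ s⁻².
N = √(9.0637 × 10⁻⁵) = 9.5203 × 10⁻³ rad s⁻¹ → T = 2π/N = 659.98 s = 11.000 min ≈ 11.0 min.

11.0 min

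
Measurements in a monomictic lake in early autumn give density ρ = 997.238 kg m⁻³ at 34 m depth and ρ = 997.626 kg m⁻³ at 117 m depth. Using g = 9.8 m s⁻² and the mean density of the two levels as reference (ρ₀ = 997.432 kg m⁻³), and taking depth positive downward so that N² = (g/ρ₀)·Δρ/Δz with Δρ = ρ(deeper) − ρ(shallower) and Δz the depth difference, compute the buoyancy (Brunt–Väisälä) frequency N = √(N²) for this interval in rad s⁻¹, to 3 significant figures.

6.78 × 10⁻³ rad s⁻¹

Δρ = 997.626 − 997.238 = 0.388 kg m⁻³ over Δz = 117 − 34 = 83 m.
N² = (9.8/997.432) × (0.388/83) = 4.5930 × 10⁻⁵ s⁻².
N = √(4.5930 × 10⁻⁵) = 6.7772 × 10⁻³ rad s⁻¹ ≈ 6.78 × 10⁻³ rad s⁻¹.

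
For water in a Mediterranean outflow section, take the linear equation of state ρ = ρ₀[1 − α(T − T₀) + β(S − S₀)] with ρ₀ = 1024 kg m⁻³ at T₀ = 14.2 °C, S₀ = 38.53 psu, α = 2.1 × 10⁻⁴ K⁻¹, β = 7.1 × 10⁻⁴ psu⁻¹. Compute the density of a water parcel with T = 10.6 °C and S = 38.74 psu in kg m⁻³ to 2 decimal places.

1024.93 kg m⁻³

T − T₀ = -3.6 K, S − S₀ = +0.21 psu.
Bracket = 1 − α·(-3.6) + β·(+0.21) = 1 + (9.051 × 10⁻⁴) = 1.0009051.
ρ = 1024 × 1.0009051 = 1024.93 kg m⁻³.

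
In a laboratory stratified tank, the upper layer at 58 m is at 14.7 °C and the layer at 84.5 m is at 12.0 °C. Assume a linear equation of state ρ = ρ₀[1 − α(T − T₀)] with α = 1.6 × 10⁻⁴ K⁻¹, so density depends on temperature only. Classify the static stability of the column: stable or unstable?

stable

ΔT = 12.0 − 14.7 = -2.7 K, so Δρ/ρ₀ = −αΔT = 4.32 × 10⁻⁴.
Δρ/ρ₀ > 0, so Δρ > 0: deeper water is denser → statically stable.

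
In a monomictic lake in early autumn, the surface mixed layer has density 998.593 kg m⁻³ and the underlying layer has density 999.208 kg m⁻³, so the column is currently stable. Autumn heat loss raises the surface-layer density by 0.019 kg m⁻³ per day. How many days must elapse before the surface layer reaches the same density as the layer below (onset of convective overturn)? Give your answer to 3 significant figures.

Density deficit of the surface layer: 999.208 − 998.593 = 0.615 kg m⁻³.
Required change = 0.615 / 0.019 = 32.4 days.

32.4 days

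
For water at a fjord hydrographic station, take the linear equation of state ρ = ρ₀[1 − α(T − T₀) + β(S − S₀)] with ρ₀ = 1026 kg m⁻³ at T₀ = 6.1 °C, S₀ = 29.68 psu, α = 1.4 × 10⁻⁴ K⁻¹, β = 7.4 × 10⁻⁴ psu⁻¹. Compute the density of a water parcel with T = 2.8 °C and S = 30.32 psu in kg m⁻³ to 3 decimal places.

1026.960 kg m⁻³

T − T₀ = -3.3 K, S − S₀ = +0.64 psu.
Bracket = 1 − α·(-3.3) + β·(+0.64) = 1 + (9.356 × 10⁻⁴) = 1.0009356.
ρ = 1026 × 1.0009356 = 1026.960 kg m⁻³.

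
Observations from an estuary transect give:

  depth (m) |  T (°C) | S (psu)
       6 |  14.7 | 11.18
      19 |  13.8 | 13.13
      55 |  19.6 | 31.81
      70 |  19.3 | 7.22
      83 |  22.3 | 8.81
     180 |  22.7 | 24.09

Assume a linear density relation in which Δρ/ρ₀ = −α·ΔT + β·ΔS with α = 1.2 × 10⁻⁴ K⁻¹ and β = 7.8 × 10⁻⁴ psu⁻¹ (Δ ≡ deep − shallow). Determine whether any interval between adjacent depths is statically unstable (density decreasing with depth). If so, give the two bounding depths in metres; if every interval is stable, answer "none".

Evaluate Δρ/ρ₀ = −αΔT + βΔS across each adjacent pair:
  6–19 m: −αΔT+βΔS = −(1.2 × 10⁻⁴)(-0.9)+(7.8 × 10⁻⁴)(+1.95) = 1.6 × 10⁻³ → stable
  19–55 m: −αΔT+βΔS = −(1.2 × 10⁻⁴)(+5.8)+(7.8 × 10⁻⁴)(+18.68) = 0.014 → stable
  55–70 m: −αΔT+βΔS = −(1.2 × 10⁻⁴)(-0.3)+(7.8 × 10⁻⁴)(-24.59) = -0.019 → UNSTABLE
  70–83 m: −αΔT+βΔS = −(1.2 × 10⁻⁴)(+3.0)+(7.8 × 10⁻⁴)(+1.59) = 8.8 × 10⁻⁴ → stable
  83–180 m: −αΔT+βΔS = −(1.2 × 10⁻⁴)(+0.4)+(7.8 × 10⁻⁴)(+15.28) = 0.012 → stable
The 55–70 m interval has Δρ < 0: lighter water underlies denser water.

55–70 m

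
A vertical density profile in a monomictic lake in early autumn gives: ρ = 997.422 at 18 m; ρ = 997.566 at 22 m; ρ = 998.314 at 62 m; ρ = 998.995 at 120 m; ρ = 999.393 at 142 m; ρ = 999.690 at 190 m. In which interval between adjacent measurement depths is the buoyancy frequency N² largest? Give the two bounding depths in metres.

Compute the density gradient over each adjacent pair:
  18–22 m: Δρ/Δz = 0.144/4 = 0.036 kg m⁻⁴
  22–62 m: Δρ/Δz = 0.748/40 = 0.019 kg m⁻⁴
  62–120 m: Δρ/Δz = 0.681/58 = 0.012 kg m⁻⁴
  120–142 m: Δρ/Δz = 0.398/22 = 0.018 kg m⁻⁴
  142–190 m: Δρ/Δz = 0.297/48 = 6.2 × 10⁻³ kg m⁻⁴
The largest gradient is in the 18–22 m interval — the pycnocline.

18–22 m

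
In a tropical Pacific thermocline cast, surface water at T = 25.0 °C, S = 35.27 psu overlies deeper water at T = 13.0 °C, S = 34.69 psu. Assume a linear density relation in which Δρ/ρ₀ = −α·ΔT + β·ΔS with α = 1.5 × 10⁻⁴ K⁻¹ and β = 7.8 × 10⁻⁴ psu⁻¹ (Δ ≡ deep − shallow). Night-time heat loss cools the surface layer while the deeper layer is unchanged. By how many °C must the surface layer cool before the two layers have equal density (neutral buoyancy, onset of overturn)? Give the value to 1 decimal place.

Neutral buoyancy requires Δρ = 0, i.e. −α(T_deep − T_surf′) + β(S_deep − S_surf) = 0.
T_surf′ = T_deep − (β/α)·ΔS = 13.0 − (7.8 × 10⁻⁴/1.5 × 10⁻⁴)·(-0.58) = 16.016 °C.
Cooling required: 25.0 − (16.016) = 8.984 °C.

9.0 °C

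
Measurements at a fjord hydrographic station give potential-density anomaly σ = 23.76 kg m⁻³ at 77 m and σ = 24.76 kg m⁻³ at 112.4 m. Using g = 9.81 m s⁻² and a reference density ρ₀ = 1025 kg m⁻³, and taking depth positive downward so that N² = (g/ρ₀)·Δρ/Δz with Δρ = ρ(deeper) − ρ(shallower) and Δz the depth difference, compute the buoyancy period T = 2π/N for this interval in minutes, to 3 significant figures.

6.37 min

Δρ = 1024.76 − 1023.76 = 1.00 kg m⁻³ over Δz = 112.4 − 77 = 35.4 m.
N² = (9.81/1025) × (1.00/35.4) = 2.7036 × 10⁻⁴ s⁻².
N = √(2.7036 × 10⁻⁴) = 0.016443 rad s⁻¹, so T = 2π/N = 382.12 s = 6.3687 min ≈ 6.37 min.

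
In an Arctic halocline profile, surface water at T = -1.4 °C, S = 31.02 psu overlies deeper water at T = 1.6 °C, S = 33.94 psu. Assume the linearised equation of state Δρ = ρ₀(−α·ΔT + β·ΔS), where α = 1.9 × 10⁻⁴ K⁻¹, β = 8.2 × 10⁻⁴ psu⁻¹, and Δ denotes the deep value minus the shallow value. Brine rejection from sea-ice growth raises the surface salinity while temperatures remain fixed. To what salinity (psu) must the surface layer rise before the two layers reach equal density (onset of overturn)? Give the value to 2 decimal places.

Neutral buoyancy requires −α(T_deep − T_surf) + β(S_deep − S_surf′) = 0.
S_surf′ = S_deep − (α/β)·ΔT = 33.94 − (1.9 × 10⁻⁴/8.2 × 10⁻⁴)·(+3.0) = 33.2449 psu.
Increase required: 33.2449 − 31.02 = 2.2249 psu.

33.24 psu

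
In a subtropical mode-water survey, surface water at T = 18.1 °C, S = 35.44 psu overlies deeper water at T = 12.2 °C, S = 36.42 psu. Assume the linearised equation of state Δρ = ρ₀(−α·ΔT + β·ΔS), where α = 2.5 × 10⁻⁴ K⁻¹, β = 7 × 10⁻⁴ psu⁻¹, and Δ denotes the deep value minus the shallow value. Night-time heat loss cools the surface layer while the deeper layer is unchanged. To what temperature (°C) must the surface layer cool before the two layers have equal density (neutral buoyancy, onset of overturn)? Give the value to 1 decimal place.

9.5 °C

Neutral buoyancy requires Δρ = 0, i.e. −α(T_deep − T_surf′) + β(S_deep − S_surf) = 0.
T_surf′ = T_deep − (β/α)·ΔS = 12.2 − (7 × 10⁻⁴/2.5 × 10⁻⁴)·(+0.98) = 9.456 °C.
Cooling required: 18.1 − (9.456) = 8.644 °C.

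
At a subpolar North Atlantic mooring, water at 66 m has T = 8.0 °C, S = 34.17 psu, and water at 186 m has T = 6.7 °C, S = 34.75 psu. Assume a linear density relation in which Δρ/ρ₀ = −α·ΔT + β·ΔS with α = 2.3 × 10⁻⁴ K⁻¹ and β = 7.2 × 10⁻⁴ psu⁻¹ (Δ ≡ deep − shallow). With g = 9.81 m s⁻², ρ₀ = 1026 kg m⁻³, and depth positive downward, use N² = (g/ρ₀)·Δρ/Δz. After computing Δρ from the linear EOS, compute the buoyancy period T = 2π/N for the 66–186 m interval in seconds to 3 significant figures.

821 s

ΔT = -1.3 K, ΔS = +0.58 psu (deep − shallow).
Δρ/ρ₀ = −αΔT + βΔS = 2.99 × 10⁻⁴ + 4.176 × 10⁻⁴ = 7.166 × 10⁻⁴, so Δρ ≈ 0.7352 kg m⁻³.
N² = (g/ρ₀)·Δρ/Δz = g·(Δρ/ρ₀)/Δz = 9.81 × 7.166 × 10⁻⁴ / 120 = 5.8582 × 10⁻⁵ s⁻².
N = √(5.8582 × 10⁻⁵) = 7.6539 × 10⁻³ rad s⁻¹ → T = 2π/N = 820.91 s ≈ 821 s.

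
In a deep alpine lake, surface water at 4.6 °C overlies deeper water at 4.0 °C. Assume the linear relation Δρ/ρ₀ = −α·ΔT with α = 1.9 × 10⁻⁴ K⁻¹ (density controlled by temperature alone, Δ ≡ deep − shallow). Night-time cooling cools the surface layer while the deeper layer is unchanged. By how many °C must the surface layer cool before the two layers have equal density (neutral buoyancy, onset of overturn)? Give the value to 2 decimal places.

With temperature the only control, equal density requires T_surf′ = T_deep.
T_surf′ = 4.0 °C.
Cooling required: 4.6 − 4.0 = 0.60 °C.

0.60 °C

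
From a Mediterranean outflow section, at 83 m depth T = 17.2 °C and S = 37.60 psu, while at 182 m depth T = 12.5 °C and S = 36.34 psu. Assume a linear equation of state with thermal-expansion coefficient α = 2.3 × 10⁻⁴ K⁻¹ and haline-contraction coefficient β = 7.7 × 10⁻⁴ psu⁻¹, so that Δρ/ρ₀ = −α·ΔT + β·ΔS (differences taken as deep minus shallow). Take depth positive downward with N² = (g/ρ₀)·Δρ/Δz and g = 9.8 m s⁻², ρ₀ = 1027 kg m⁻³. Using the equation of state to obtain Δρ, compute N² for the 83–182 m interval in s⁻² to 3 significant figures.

ΔT = -4.7 K, ΔS = -1.26 psu (deep − shallow).
Δρ/ρ₀ = −αΔT + βΔS = 1.081 × 10⁻³ − 9.702 × 10⁻⁴ = 1.108 × 10⁻⁴, so Δρ ≈ 0.1138 kg m⁻³.
N² = (g/ρ₀)·Δρ/Δz = g·(Δρ/ρ₀)/Δz = 9.8 × 1.108 × 10⁻⁴ / 99 = 1.0968 × 10⁻⁵ s⁻² ≈ 1.10 × 10⁻⁵ s⁻².

1.10 × 10⁻⁵ s⁻²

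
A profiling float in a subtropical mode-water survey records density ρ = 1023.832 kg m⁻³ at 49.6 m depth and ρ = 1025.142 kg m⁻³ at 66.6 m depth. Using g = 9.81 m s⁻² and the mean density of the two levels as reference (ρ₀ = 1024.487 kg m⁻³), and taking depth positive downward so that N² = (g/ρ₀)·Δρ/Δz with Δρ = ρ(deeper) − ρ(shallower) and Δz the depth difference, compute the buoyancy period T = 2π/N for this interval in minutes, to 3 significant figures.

Δρ = 1025.142 − 1023.832 = 1.310 kg m⁻³ over Δz = 66.6 − 49.6 = 17 m.
N² = (9.81/1024.487) × (1.310/17) = 7.3788 × 10⁻⁴ s⁻².
N = √(7.3788 × 10⁻⁴) = 0.027164 rad s⁻¹, so T = 2π/N = 231.31 s = 3.8552 min ≈ 3.86 min.
A positive N² confirms static stability across the interval.

3.86 min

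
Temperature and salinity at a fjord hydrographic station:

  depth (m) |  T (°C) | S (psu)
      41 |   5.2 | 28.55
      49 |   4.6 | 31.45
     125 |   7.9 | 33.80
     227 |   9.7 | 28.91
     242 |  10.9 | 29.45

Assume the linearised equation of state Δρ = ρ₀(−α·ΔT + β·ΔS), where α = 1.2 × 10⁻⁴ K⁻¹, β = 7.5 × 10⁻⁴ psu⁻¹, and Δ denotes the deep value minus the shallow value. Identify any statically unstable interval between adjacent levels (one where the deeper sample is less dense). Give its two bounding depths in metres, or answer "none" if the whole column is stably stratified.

125–227 m

Evaluate Δρ/ρ₀ = −αΔT + βΔS across each adjacent pair:
  41–49 m: −αΔT+βΔS = −(1.2 × 10⁻⁴)(-0.6)+(7.5 × 10⁻⁴)(+2.90) = 2.2 × 10⁻³ → stable
  49–125 m: −αΔT+βΔS = −(1.2 × 10⁻⁴)(+3.3)+(7.5 × 10⁻⁴)(+2.35) = 1.4 × 10⁻³ → stable
  125–227 m: −αΔT+βΔS = −(1.2 × 10⁻⁴)(+1.8)+(7.5 × 10⁻⁴)(-4.89) = -3.9 × 10⁻³ → UNSTABLE
  227–242 m: −αΔT+βΔS = −(1.2 × 10⁻⁴)(+1.2)+(7.5 × 10⁻⁴)(+0.54) = 2.6 × 10⁻⁴ → stable
The 125–227 m interval has Δρ < 0: lighter water underlies denser water.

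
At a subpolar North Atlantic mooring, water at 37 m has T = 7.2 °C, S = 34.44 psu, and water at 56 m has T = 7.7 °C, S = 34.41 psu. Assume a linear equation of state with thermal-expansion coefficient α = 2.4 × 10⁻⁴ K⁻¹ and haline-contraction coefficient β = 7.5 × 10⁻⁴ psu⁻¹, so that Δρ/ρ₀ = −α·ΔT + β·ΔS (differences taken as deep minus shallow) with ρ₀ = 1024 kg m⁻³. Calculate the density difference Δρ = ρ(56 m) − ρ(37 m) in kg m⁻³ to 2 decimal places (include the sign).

ΔT = +0.5 K, ΔS = -0.03 psu (deep − shallow).
Δρ/ρ₀ = −(2.4 × 10⁻⁴)(+0.5) + (7.5 × 10⁻⁴)(-0.03) = -1.425 × 10⁻⁴.
Δρ = 1024 × (-1.425 × 10⁻⁴) = -0.15 kg m⁻³.
Negative Δρ: lighter below, statically unstable.

-0.15 kg m⁻³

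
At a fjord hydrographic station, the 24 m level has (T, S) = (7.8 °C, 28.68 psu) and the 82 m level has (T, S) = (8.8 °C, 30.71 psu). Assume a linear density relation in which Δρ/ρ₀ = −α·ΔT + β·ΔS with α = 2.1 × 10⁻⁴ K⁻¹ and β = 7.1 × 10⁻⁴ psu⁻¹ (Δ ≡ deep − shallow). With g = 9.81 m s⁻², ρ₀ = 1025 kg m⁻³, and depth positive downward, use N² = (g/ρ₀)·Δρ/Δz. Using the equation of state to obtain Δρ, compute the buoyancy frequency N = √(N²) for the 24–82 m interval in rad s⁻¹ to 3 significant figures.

ΔT = +1.0 K, ΔS = +2.03 psu (deep − shallow).
Δρ/ρ₀ = −αΔT + βΔS = -2.10 × 10⁻⁴ + 1.4413 × 10⁻³ = 1.2313 × 10⁻³, so Δρ ≈ 1.262 kg m⁻³.
N² = (g/ρ₀)·Δρ/Δz = g·(Δρ/ρ₀)/Δz = 9.81 × 1.2313 × 10⁻³ / 58 = 2.0826 × 10⁻⁴ s⁻².
N = √(2.0826 × 10⁻⁴) = 0.014431 rad s⁻¹ ≈ 0.0144 rad s⁻¹.

0.0144 rad s⁻¹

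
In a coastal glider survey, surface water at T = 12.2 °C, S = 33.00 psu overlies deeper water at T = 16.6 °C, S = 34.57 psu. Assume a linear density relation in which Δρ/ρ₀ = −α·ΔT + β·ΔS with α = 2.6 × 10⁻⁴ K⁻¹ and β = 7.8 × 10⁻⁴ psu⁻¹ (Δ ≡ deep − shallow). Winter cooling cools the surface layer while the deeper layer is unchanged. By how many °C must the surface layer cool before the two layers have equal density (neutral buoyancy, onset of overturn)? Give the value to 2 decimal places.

0.31 °C

Neutral buoyancy requires Δρ = 0, i.e. −α(T_deep − T_surf′) + β(S_deep − S_surf) = 0.
T_surf′ = T_deep − (β/α)·ΔS = 16.6 − (7.8 × 10⁻⁴/2.6 × 10⁻⁴)·(+1.57) = 11.8900 °C.
Cooling required: 12.2 − (11.8900) = 0.3100 °C.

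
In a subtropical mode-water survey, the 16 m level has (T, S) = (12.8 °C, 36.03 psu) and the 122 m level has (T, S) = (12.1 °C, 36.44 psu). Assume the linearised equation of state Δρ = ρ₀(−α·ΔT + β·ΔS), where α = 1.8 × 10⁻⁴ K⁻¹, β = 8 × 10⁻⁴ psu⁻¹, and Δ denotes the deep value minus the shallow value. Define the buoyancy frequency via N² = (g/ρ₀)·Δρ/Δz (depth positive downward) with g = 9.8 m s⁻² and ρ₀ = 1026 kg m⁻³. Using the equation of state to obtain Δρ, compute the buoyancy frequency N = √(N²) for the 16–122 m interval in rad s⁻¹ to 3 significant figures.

ΔT = -0.7 K, ΔS = +0.41 psu (deep − shallow).
Δρ/ρ₀ = −αΔT + βΔS = 1.26 × 10⁻⁴ + 3.28 × 10⁻⁴ = 4.54 × 10⁻⁴, so Δρ ≈ 0.4658 kg m⁻³.
N² = (g/ρ₀)·Δρ/Δz = g·(Δρ/ρ₀)/Δz = 9.8 × 4.54 × 10⁻⁴ / 106 = 4.1974 × 10⁻⁵ s⁻².
N = √(4.1974 × 10⁻⁵) = 6.4787 × 10⁻³ rad s⁻¹ ≈ 6.48 × 10⁻³ rad s⁻¹.

6.48 × 10⁻³ rad s⁻¹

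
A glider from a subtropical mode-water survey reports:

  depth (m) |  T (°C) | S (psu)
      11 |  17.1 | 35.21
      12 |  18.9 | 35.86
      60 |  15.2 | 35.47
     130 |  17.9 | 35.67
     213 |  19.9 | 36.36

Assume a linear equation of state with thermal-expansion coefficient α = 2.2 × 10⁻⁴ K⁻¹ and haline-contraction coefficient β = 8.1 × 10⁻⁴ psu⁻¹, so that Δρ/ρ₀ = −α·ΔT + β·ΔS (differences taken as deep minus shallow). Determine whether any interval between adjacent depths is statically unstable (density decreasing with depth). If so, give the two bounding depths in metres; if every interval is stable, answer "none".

Evaluate Δρ/ρ₀ = −αΔT + βΔS across each adjacent pair:
  11–12 m: −αΔT+βΔS = −(2.2 × 10⁻⁴)(+1.8)+(8.1 × 10⁻⁴)(+0.65) = 1.3 × 10⁻⁴ → stable
  12–60 m: −αΔT+βΔS = −(2.2 × 10⁻⁴)(-3.7)+(8.1 × 10⁻⁴)(-0.39) = 5.0 × 10⁻⁴ → stable
  60–130 m: −αΔT+βΔS = −(2.2 × 10⁻⁴)(+2.7)+(8.1 × 10⁻⁴)(+0.20) = -4.3 × 10⁻⁴ → UNSTABLE
  130–213 m: −αΔT+βΔS = −(2.2 × 10⁻⁴)(+2.0)+(8.1 × 10⁻⁴)(+0.69) = 1.2 × 10⁻⁴ → stable
The 60–130 m interval has Δρ < 0: lighter water underlies denser water.

60–130 m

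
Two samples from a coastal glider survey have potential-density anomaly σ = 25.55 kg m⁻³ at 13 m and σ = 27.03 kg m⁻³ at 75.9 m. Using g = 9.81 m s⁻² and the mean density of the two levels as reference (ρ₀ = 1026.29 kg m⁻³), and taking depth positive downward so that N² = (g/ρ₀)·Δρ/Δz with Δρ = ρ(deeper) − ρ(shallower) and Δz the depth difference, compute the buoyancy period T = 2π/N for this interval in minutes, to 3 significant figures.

Δρ = 1027.03 − 1025.55 = 1.48 kg m⁻³ over Δz = 75.9 − 13 = 62.9 m.
N² = (9.81/1026.29) × (1.48/62.9) = 2.2491 × 10⁻⁴ s⁻².
N = √(2.2491 × 10⁻⁴) = 0.014997 rad s⁻¹, so T = 2π/N = 418.96 s = 6.9827 min ≈ 6.98 min.

6.98 min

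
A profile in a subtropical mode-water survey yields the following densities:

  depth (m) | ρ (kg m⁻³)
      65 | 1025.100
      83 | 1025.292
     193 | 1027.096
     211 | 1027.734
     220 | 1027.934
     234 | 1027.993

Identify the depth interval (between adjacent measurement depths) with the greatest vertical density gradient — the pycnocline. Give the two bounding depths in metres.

193–211 m

Compute the density gradient over each adjacent pair:
  65–83 m: Δρ/Δz = 0.192/18 = 0.011 kg m⁻⁴
  83–193 m: Δρ/Δz = 1.804/110 = 0.016 kg m⁻⁴
  193–211 m: Δρ/Δz = 0.638/18 = 0.035 kg m⁻⁴
  211–220 m: Δρ/Δz = 0.200/9 = 0.022 kg m⁻⁴
  220–234 m: Δρ/Δz = 0.059/14 = 4.2 × 10⁻³ kg m⁻⁴
The largest gradient is in the 193–211 m interval — the pycnocline.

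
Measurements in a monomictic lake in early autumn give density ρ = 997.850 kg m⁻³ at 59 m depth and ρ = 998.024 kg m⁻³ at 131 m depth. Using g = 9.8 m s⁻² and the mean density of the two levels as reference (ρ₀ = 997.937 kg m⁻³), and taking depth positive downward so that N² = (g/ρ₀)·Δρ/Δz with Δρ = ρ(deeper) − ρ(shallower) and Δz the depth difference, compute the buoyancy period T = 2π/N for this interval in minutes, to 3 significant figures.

21.5 min

Δρ = 998.024 − 997.850 = 0.174 kg m⁻³ over Δz = 131 − 59 = 72 m.
N² = (9.8/997.937) × (0.174/72) = 2.3732 × 10⁻⁵ s⁻².
N = √(2.3732 × 10⁻⁵) = 4.8716 × 10⁻³ rad s⁻¹, so T = 2π/N = 1.2898 × 10³ s = 21.497 min ≈ 21.5 min.
A positive N² confirms static stability across the interval.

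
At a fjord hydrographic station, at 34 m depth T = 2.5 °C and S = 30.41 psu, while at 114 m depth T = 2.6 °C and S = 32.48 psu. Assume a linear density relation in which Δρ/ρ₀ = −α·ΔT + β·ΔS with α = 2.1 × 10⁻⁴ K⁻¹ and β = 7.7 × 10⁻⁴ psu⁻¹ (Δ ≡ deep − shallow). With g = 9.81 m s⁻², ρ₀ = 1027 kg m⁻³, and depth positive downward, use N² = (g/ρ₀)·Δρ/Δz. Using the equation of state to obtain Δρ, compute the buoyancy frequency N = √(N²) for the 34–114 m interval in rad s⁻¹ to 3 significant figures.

0.0139 rad s⁻¹

ΔT = +0.1 K, ΔS = +2.07 psu (deep − shallow).
Δρ/ρ₀ = −αΔT + βΔS = -2.10 × 10⁻⁵ + 1.5939 × 10⁻³ = 1.5729 × 10⁻³, so Δρ ≈ 1.615 kg m⁻³.
N² = (g/ρ₀)·Δρ/Δz = g·(Δρ/ρ₀)/Δz = 9.81 × 1.5729 × 10⁻³ / 80 = 1.9288 × 10⁻⁴ s⁻².
N = √(1.9288 × 10⁻⁴) = 0.013888 rad s⁻¹ ≈ 0.0139 rad s⁻¹.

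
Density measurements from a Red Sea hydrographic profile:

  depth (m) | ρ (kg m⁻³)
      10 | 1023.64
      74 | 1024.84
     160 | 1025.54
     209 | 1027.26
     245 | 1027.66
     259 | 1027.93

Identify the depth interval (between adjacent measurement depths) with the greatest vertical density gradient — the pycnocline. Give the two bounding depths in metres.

Compute the density gradient over each adjacent pair:
  10–74 m: Δρ/Δz = 1.20/64 = 0.019 kg m⁻⁴
  74–160 m: Δρ/Δz = 0.70/86 = 8.1 × 10⁻³ kg m⁻⁴
  160–209 m: Δρ/Δz = 1.72/49 = 0.035 kg m⁻⁴
  209–245 m: Δρ/Δz = 0.40/36 = 0.011 kg m⁻⁴
  245–259 m: Δρ/Δz = 0.27/14 = 0.019 kg m⁻⁴
The largest gradient is in the 160–209 m interval — the pycnocline.

160–209 m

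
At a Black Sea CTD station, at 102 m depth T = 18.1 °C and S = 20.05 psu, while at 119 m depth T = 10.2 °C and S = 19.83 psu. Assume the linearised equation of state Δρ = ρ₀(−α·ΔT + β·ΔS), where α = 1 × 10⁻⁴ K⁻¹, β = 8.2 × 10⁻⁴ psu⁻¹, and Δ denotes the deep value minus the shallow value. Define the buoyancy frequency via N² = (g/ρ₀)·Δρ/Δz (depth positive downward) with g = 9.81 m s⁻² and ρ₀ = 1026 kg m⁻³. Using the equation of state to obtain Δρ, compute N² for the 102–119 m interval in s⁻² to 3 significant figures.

ΔT = -7.9 K, ΔS = -0.22 psu (deep − shallow).
Δρ/ρ₀ = −αΔT + βΔS = 7.90 × 10⁻⁴ − 1.804 × 10⁻⁴ = 6.096 × 10⁻⁴, so Δρ ≈ 0.6254 kg m⁻³.
N² = (g/ρ₀)·Δρ/Δz = g·(Δρ/ρ₀)/Δz = 9.81 × 6.096 × 10⁻⁴ / 17 = 3.5178 × 10⁻⁴ s⁻² ≈ 3.52 × 10⁻⁴ s⁻².

3.52 × 10⁻⁴ s⁻²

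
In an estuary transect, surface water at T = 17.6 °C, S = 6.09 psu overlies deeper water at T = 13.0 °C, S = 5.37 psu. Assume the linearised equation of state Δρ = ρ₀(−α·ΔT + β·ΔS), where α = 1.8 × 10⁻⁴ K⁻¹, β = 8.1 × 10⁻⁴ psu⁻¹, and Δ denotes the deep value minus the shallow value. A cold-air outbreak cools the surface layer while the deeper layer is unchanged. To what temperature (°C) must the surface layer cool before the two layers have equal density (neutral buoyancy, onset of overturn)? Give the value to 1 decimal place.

Neutral buoyancy requires Δρ = 0, i.e. −α(T_deep − T_surf′) + β(S_deep − S_surf) = 0.
T_surf′ = T_deep − (β/α)·ΔS = 13.0 − (8.1 × 10⁻⁴/1.8 × 10⁻⁴)·(-0.72) = 16.240 °C.
Cooling required: 17.6 − (16.240) = 1.360 °C.

16.2 °C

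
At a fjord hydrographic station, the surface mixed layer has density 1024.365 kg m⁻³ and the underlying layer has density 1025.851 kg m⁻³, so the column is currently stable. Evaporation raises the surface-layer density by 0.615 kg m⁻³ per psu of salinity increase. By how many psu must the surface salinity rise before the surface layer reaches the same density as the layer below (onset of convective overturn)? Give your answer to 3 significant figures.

2.42 psu

Density deficit of the surface layer: 1025.851 − 1024.365 = 1.486 kg m⁻³.
Required change = 1.486 / 0.615 = 2.42 psu.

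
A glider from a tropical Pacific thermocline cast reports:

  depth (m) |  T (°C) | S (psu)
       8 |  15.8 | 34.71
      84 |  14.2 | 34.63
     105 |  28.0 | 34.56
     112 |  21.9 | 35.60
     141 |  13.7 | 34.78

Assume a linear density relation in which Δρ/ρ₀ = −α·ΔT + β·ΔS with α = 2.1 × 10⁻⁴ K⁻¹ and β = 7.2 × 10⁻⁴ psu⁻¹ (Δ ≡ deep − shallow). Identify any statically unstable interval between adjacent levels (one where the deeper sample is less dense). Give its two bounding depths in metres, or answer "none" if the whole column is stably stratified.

84–105 m

Evaluate Δρ/ρ₀ = −αΔT + βΔS across each adjacent pair:
  8–84 m: −αΔT+βΔS = −(2.1 × 10⁻⁴)(-1.6)+(7.2 × 10⁻⁴)(-0.08) = 2.8 × 10⁻⁴ → stable
  84–105 m: −αΔT+βΔS = −(2.1 × 10⁻⁴)(+13.8)+(7.2 × 10⁻⁴)(-0.07) = -2.9 × 10⁻³ → UNSTABLE
  105–112 m: −αΔT+βΔS = −(2.1 × 10⁻⁴)(-6.1)+(7.2 × 10⁻⁴)(+1.04) = 2.0 × 10⁻³ → stable
  112–141 m: −αΔT+βΔS = −(2.1 × 10⁻⁴)(-8.2)+(7.2 × 10⁻⁴)(-0.82) = 1.1 × 10⁻³ → stable
The 84–105 m interval has Δρ < 0: lighter water underlies denser water.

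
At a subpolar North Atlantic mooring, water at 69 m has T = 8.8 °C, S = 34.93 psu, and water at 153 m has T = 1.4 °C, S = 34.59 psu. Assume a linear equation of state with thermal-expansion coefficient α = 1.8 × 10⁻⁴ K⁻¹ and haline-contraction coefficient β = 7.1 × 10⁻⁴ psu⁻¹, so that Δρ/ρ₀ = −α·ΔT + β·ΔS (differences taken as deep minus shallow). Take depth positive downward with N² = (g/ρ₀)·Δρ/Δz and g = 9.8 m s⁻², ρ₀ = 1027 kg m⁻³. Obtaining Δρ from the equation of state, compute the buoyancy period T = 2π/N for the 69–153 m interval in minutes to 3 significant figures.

ΔT = -7.4 K, ΔS = -0.34 psu (deep − shallow).
Δρ/ρ₀ = −αΔT + βΔS = 1.332 × 10⁻³ − 2.414 × 10⁻⁴ = 1.0906 × 10⁻³, so Δρ ≈ 1.120 kg m⁻³.
N² = (g/ρ₀)·Δρ/Δz = g·(Δρ/ρ₀)/Δz = 9.8 × 1.0906 × 10⁻³ / 84 = 1.2724 × 10⁻⁴ s⁻².
N = √(1.2724 × 10⁻⁴) = 0.011280 rad s⁻¹ → T = 2π/N = 557.02 s = 9.2837 min ≈ 9.28 min.

9.28 min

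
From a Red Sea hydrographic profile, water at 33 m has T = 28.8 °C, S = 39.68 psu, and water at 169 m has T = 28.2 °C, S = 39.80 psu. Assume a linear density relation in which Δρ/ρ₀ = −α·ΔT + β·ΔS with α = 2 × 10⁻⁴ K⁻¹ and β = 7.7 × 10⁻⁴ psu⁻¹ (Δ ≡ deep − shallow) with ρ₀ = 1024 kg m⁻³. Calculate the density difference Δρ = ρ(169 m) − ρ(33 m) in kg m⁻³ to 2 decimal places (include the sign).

ΔT = -0.6 K, ΔS = +0.12 psu (deep − shallow).
Δρ/ρ₀ = −(2 × 10⁻⁴)(-0.6) + (7.7 × 10⁻⁴)(+0.12) = 2.124 × 10⁻⁴.
Δρ = 1024 × (2.124 × 10⁻⁴) = +0.22 kg m⁻³.
Positive Δρ: denser below, stable.

+0.22 kg m⁻³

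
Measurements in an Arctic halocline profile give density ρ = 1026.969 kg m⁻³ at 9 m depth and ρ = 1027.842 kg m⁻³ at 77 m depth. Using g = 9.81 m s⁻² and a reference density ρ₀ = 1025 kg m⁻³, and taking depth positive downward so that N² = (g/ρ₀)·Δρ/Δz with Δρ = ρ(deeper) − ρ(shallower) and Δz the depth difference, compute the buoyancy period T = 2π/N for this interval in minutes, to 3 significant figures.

Δρ = 1027.842 − 1026.969 = 0.873 kg m⁻³ over Δz = 77 − 9 = 68 m.
N² = (9.81/1025) × (0.873/68) = 1.2287 × 10⁻⁴ s⁻².
N = √(1.2287 × 10⁻⁴) = 0.011085 rad s⁻¹, so T = 2π/N = 566.82 s = 9.4470 min ≈ 9.45 min.

9.45 min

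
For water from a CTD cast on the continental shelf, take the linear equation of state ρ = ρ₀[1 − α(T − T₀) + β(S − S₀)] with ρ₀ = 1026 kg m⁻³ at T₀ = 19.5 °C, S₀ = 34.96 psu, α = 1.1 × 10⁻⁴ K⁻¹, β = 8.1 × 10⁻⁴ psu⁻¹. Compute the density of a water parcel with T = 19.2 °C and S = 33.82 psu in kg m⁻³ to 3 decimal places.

T − T₀ = -0.3 K, S − S₀ = -1.14 psu.
Bracket = 1 − α·(-0.3) + β·(-1.14) = 1 + (-8.904 × 10⁻⁴) = 0.9991096.
ρ = 1026 × 0.9991096 = 1025.086 kg m⁻³.

1025.086 kg m⁻³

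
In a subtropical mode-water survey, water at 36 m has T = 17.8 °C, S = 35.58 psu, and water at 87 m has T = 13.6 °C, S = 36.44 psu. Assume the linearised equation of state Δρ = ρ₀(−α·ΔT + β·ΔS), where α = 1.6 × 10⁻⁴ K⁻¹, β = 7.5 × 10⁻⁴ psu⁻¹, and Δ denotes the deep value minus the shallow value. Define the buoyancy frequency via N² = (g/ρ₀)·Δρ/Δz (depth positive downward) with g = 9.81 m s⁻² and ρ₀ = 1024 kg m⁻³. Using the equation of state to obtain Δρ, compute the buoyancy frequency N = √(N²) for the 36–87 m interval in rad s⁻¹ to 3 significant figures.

ΔT = -4.2 K, ΔS = +0.86 psu (deep − shallow).
Δρ/ρ₀ = −αΔT + βΔS = 6.72 × 10⁻⁴ + 6.45 × 10⁻⁴ = 1.317 × 10⁻³, so Δρ ≈ 1.349 kg m⁻³.
N² = (g/ρ₀)·Δρ/Δz = g·(Δρ/ρ₀)/Δz = 9.81 × 1.317 × 10⁻³ / 51 = 2.5333 × 10⁻⁴ s⁻².
N = √(2.5333 × 10⁻⁴) = 0.015916 rad s⁻¹ ≈ 0.0159 rad s⁻¹.

0.0159 rad s⁻¹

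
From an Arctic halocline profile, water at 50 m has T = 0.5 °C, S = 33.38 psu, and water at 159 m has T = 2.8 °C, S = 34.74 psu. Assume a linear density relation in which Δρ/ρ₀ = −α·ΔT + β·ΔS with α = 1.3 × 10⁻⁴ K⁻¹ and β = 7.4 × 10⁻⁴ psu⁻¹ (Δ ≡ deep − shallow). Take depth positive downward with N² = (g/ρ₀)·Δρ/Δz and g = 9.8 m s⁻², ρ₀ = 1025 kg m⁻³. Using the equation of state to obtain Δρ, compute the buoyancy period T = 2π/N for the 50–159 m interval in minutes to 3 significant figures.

ΔT = +2.3 K, ΔS = +1.36 psu (deep − shallow).
Δρ/ρ₀ = −αΔT + βΔS = -2.99 × 10⁻⁴ + 1.0064 × 10⁻³ = 7.074 × 10⁻⁴, so Δρ ≈ 0.7251 kg m⁻³.
N² = (g/ρ₀)·Δρ/Δz = g·(Δρ/ρ₀)/Δz = 9.8 × 7.074 × 10⁻⁴ / 109 = 6.3601 × 10⁻⁵ s⁻².
N = √(6.3601 × 10⁻⁵) = 7.9750 × 10⁻³ rad s⁻¹ → T = 2π/N = 787.86 s = 13.131 min ≈ 13.1 min.

13.1 min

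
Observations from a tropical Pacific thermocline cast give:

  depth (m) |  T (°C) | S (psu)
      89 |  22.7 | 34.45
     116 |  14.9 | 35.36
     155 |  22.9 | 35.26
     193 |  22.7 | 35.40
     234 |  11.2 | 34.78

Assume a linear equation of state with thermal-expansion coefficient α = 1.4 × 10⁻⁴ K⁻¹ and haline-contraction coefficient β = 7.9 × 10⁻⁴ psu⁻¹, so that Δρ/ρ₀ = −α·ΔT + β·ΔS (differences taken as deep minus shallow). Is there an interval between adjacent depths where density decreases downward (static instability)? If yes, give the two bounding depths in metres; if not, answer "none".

116–155 m

Evaluate Δρ/ρ₀ = −αΔT + βΔS across each adjacent pair:
  89–116 m: −αΔT+βΔS = −(1.4 × 10⁻⁴)(-7.8)+(7.9 × 10⁻⁴)(+0.91) = 1.8 × 10⁻³ → stable
  116–155 m: −αΔT+βΔS = −(1.4 × 10⁻⁴)(+8.0)+(7.9 × 10⁻⁴)(-0.10) = -1.2 × 10⁻³ → UNSTABLE
  155–193 m: −αΔT+βΔS = −(1.4 × 10⁻⁴)(-0.2)+(7.9 × 10⁻⁴)(+0.14) = 1.4 × 10⁻⁴ → stable
  193–234 m: −αΔT+βΔS = −(1.4 × 10⁻⁴)(-11.5)+(7.9 × 10⁻⁴)(-0.62) = 1.1 × 10⁻³ → stable
The 116–155 m interval has Δρ < 0: lighter water underlies denser water.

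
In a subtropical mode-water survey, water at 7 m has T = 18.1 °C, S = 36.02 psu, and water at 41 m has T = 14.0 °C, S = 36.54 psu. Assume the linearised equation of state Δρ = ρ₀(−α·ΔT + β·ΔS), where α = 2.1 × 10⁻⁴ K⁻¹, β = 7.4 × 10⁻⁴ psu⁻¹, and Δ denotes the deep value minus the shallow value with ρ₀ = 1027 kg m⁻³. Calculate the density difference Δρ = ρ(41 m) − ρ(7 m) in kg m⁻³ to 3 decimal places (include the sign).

+1.279 kg m⁻³

ΔT = -4.1 K, ΔS = +0.52 psu (deep − shallow).
Δρ/ρ₀ = −(2.1 × 10⁻⁴)(-4.1) + (7.4 × 10⁻⁴)(+0.52) = 1.2458 × 10⁻³.
Δρ = 1027 × (1.2458 × 10⁻³) = +1.279 kg m⁻³.
Positive Δρ: denser below, stable.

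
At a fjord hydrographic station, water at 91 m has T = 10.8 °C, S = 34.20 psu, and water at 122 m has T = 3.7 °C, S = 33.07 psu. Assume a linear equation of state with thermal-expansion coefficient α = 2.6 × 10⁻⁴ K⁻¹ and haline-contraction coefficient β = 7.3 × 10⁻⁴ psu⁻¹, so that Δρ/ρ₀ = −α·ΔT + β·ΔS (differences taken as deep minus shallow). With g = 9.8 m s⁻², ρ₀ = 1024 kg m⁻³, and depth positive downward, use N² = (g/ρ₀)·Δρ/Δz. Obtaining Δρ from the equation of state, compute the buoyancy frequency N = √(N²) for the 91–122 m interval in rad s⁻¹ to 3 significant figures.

ΔT = -7.1 K, ΔS = -1.13 psu (deep − shallow).
Δρ/ρ₀ = −αΔT + βΔS = 1.846 × 10⁻³ − 8.249 × 10⁻⁴ = 1.0211 × 10⁻³, so Δρ ≈ 1.046 kg m⁻³.
N² = (g/ρ₀)·Δρ/Δz = g·(Δρ/ρ₀)/Δz = 9.8 × 1.0211 × 10⁻³ / 31 = 3.2280 × 10⁻⁴ s⁻².
N = √(3.2280 × 10⁻⁴) = 0.017967 rad s⁻¹ ≈ 0.0180 rad s⁻¹.

0.0180 rad s⁻¹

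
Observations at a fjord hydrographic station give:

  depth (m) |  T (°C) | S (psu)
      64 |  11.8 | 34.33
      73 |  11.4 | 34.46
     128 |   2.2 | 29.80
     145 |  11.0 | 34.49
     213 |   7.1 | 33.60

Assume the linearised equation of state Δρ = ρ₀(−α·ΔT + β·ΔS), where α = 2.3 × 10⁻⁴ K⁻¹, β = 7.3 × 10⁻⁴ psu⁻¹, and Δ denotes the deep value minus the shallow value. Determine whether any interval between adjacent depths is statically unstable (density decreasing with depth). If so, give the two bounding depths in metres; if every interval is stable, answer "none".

73–128 m

Evaluate Δρ/ρ₀ = −αΔT + βΔS across each adjacent pair:
  64–73 m: −αΔT+βΔS = −(2.3 × 10⁻⁴)(-0.4)+(7.3 × 10⁻⁴)(+0.13) = 1.9 × 10⁻⁴ → stable
  73–128 m: −αΔT+βΔS = −(2.3 × 10⁻⁴)(-9.2)+(7.3 × 10⁻⁴)(-4.66) = -1.3 × 10⁻³ → UNSTABLE
  128–145 m: −αΔT+βΔS = −(2.3 × 10⁻⁴)(+8.8)+(7.3 × 10⁻⁴)(+4.69) = 1.4 × 10⁻³ → stable
  145–213 m: −αΔT+βΔS = −(2.3 × 10⁻⁴)(-3.9)+(7.3 × 10⁻⁴)(-0.89) = 2.5 × 10⁻⁴ → stable
The 73–128 m interval has Δρ < 0: lighter water underlies denser water.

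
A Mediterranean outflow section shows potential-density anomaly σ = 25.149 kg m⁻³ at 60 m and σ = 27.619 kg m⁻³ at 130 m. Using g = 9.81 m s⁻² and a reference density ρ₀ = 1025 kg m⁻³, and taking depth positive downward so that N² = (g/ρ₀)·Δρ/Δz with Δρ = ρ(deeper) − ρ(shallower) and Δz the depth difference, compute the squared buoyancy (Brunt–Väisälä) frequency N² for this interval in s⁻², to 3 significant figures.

3.38 × 10⁻⁴ s⁻²

Δρ = 1027.619 − 1025.149 = 2.470 kg m⁻³ over Δz = 130 − 60 = 70 m.
N² = (9.81/1025) × (2.470/70) = 3.3771 × 10⁻⁴ s⁻² ≈ 3.38 × 10⁻⁴ s⁻².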